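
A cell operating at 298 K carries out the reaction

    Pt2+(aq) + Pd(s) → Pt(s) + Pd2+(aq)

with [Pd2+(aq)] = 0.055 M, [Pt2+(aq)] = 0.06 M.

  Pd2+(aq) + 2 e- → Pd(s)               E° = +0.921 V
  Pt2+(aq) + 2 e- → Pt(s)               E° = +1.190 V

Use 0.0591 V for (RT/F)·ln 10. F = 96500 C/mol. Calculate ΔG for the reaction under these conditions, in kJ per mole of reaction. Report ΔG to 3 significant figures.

−52.1 kJ/mol

With Pt²⁺/Pt reduced at the cathode, E°cell = +1.190 − (+0.921) = +0.269 V and n = 2.
Here Q = [Pd2+(aq)] / [Pt2+(aq)] = 0.917 (log Q = −0.038), giving E = +0.269 − (0.0591/2)·(−0.038) = +0.2701 V.
ΔG = −nFE = −(2)(96500)(+0.2701) J/mol = −52.1 kJ/mol.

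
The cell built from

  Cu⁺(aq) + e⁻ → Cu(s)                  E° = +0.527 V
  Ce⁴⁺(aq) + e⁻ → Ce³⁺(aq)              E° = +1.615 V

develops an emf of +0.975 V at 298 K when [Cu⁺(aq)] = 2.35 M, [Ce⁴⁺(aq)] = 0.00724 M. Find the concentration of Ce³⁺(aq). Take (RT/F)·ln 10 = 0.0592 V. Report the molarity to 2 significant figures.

With Ce⁴⁺/Ce³⁺ at the cathode and Cu⁺/Cu at the anode, E°cell = +1.615 − (+0.527) = +1.088 V (n = 1).
From the Nernst equation, log Q = n(E° − E)/0.0592 = 1·(+1.088 − (+0.975))/0.0592 = 1.909.
The balanced reaction is Ce⁴⁺(aq) + Cu(s) → Ce³⁺(aq) + Cu⁺(aq), so Q = ([Ce³⁺(aq)]·[Cu⁺(aq)]) / [Ce⁴⁺(aq)].
Isolating [Ce³⁺(aq)] in Q = 10^{1.909} yields log [Ce³⁺(aq)] = −0.602, i.e. 0.25 M.

0.25 M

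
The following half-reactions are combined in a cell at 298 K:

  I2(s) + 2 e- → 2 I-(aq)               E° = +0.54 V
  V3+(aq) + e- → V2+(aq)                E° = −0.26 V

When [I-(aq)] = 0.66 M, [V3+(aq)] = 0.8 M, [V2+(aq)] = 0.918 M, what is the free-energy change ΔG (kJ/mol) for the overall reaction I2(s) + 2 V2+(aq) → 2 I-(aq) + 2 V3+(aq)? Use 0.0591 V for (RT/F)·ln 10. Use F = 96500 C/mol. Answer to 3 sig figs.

−157 kJ/mol

E°cell = +0.54 − (−0.26) = +0.80 V; the balanced reaction transfers n = 2 electrons.
Q = ([I-(aq)]^2·[V3+(aq)]^2) / [V2+(aq)]^2 = 0.331, so log Q = −0.480 and E = +0.80 − (0.0591/2)(−0.480) = +0.8142 V.
Finally ΔG = −nFE = −(2)(96500 C/mol)(+0.8142 V) = −157 kJ/mol.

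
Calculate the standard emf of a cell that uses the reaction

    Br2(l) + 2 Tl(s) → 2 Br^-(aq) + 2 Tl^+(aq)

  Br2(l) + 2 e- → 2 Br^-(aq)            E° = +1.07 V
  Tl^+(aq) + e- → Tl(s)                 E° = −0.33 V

Br2(l) gains electrons, so the Br₂/Br⁻ couple is the cathode; the Tl⁺/Tl couple is the anode.
E°cell = E°(cathode) − E°(anode) = +1.07 − (−0.33) = +1.40 V.
The positive value indicates the reaction is spontaneous as written.

+1.40 V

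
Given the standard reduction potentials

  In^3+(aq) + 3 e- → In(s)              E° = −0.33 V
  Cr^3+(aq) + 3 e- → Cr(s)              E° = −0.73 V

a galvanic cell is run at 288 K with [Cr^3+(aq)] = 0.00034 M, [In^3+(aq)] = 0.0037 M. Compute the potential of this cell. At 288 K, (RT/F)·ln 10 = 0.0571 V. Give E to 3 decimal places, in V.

The In³⁺/In couple has the more positive E°, so it is the cathode; Cr³⁺/Cr is the anode.
E°cell = −0.33 − (−0.73) = +0.40 V, with n = 3 electrons transferred.
The balanced reaction is In^3+(aq) + Cr(s) → In(s) + Cr^3+(aq), so Q = [Cr^3+(aq)] / [In^3+(aq)] = 0.0919 and log Q = −1.037.
By the Nernst equation, E = +0.40 − (0.0571/3)·(−1.037) = +0.420 V.

+0.420 V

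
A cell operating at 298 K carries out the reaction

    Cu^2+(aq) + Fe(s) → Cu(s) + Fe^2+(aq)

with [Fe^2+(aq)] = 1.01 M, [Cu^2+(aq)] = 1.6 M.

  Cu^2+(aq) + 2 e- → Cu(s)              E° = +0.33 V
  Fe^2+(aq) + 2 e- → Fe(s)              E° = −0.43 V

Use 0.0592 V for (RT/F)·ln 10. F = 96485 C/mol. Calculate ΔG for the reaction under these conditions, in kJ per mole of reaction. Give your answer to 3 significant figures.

With Cu²⁺/Cu reduced at the cathode, E°cell = +0.33 − (−0.43) = +0.76 V and n = 2.
Q = [Fe^2+(aq)] / [Cu^2+(aq)] = 0.631, so log Q = −0.200 and E = +0.76 − (0.0592/2)(−0.200) = +0.7659 V.
Finally ΔG = −nFE = −(2)(96485 C/mol)(+0.7659 V) = −148 kJ/mol.

−148 kJ/mol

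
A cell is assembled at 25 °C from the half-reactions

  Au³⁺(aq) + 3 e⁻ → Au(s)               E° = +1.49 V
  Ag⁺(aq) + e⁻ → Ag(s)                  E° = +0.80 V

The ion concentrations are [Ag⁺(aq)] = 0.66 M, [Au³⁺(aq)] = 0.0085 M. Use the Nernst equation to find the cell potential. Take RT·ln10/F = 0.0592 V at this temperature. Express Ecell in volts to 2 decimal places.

+0.66 V

Au³⁺/Au is reduced (cathode, E° = +1.49 V) and Ag⁺/Ag is oxidized (anode).
E°cell = +1.49 − (+0.80) = +0.69 V, with n = 3 electrons transferred.
Balancing gives Au³⁺(aq) + 3 Ag(s) → Au(s) + 3 Ag⁺(aq); hence Q = [Ag⁺(aq)]^3 / [Au³⁺(aq)] = 33.8 (log Q = 1.529).
By the Nernst equation, E = +0.69 − (0.0592/3)·(1.529) = +0.66 V.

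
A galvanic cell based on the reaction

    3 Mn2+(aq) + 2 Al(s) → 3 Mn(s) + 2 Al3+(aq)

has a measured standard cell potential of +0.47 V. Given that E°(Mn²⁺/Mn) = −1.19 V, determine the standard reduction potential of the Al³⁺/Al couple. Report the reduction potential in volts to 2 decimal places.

In the reaction as written the Mn²⁺/Mn couple is reduced (cathode) and Al³⁺/Al is oxidized (anode), so E°cell = E°(Mn²⁺/Mn) − E°(Al³⁺/Al).
E°(Al³⁺/Al) = E°(cathode) − E°cell = −1.19 − (+0.47) = −1.66 V.

−1.66 V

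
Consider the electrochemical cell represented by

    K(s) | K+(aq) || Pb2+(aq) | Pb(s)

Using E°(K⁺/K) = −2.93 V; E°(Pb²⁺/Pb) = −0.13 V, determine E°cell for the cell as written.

+2.80 V

By convention the left-hand electrode in cell notation is the anode (oxidation) and the right-hand electrode is the cathode (reduction).
E°cell = E°(right) − E°(left) = −0.13 − (−2.93) = +2.80 V.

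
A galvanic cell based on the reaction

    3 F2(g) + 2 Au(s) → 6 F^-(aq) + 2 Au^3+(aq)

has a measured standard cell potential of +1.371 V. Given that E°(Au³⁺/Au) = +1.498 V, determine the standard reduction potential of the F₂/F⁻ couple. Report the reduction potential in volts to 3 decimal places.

In the reaction as written the F₂/F⁻ couple is reduced (cathode) and Au³⁺/Au is oxidized (anode), so E°cell = E°(F₂/F⁻) − E°(Au³⁺/Au).
E°(F₂/F⁻) = E°cell + E°(anode) = +1.371 + (+1.498) = +2.869 V.

+2.869 V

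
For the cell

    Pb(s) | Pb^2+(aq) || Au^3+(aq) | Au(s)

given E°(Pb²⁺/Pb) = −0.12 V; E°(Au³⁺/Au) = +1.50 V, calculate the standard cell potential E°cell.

+1.62 V

By convention the left-hand electrode in cell notation is the anode (oxidation) and the right-hand electrode is the cathode (reduction).
E°cell = E°(right) − E°(left) = +1.50 − (−0.12) = +1.62 V.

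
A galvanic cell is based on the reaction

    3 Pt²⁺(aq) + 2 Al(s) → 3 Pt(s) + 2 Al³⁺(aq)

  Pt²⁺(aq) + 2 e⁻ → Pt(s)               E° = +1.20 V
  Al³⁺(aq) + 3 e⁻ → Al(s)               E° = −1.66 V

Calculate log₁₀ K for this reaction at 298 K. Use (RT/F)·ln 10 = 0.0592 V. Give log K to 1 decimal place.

The Pt²⁺/Pt couple is reduced (cathode); E°cell = +1.20 − (−1.66) = +2.86 V with n = 6.
At equilibrium E = 0, so log K = nE°cell / 0.0592 = (6)(+2.86) / 0.0592 = 289.9.

log K = 289.9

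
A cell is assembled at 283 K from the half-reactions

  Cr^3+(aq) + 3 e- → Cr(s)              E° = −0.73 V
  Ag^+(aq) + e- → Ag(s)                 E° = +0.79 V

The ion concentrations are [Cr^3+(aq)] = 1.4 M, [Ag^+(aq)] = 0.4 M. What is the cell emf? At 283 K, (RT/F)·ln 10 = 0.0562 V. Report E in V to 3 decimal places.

The Ag⁺/Ag couple has the more positive E°, so it is the cathode; Cr³⁺/Cr is the anode.
E°cell = E°cat − E°an = +0.79 − (−0.73) = +1.52 V; n = 3.
For the overall reaction 3 Ag^+(aq) + Cr(s) → 3 Ag(s) + Cr^3+(aq), Q = [Cr^3+(aq)] / [Ag^+(aq)]^3 = 21.9, giving log Q = 1.340.
E = E° − (0.0562/n)·log Q = +1.52 − (0.0562/3)(1.340) = +1.495 V.

+1.495 V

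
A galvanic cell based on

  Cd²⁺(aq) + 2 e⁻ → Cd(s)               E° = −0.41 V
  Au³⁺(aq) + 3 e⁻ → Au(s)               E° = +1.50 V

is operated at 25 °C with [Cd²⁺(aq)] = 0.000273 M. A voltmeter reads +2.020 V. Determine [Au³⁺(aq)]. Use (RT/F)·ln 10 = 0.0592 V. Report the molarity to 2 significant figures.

1.7 M

Au³⁺/Au is the cathode (higher E°); E°cell = +1.50 − (−0.41) = +1.91 V with n = 6.
From the Nernst equation, log Q = n(E° − E)/0.0592 = 6·(+1.91 − (+2.020))/0.0592 = −11.149.
For 2 Au³⁺(aq) + 3 Cd(s) → 2 Au(s) + 3 Cd²⁺(aq), the reaction quotient is Q = [Cd²⁺(aq)]^3 / [Au³⁺(aq)]^2.
Substituting the known concentrations and solving, log [Au³⁺(aq)] = 0.229 and [Au³⁺(aq)] = 1.7 M.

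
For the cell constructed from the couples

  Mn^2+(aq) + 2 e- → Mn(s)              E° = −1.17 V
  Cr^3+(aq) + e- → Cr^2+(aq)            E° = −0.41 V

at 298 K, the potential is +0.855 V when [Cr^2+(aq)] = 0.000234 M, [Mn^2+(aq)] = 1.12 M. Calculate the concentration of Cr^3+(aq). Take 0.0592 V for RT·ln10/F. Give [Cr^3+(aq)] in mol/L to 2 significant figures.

The Cr³⁺/Cr²⁺ couple has the larger reduction potential, so it is the cathode: E°cell = −0.41 − (−1.17) = +0.76 V and n = 2.
From the Nernst equation, log Q = n(E° − E)/0.0592 = 2·(+0.76 − (+0.855))/0.0592 = −3.209.
Balancing electrons gives 2 Cr^3+(aq) + Mn(s) → 2 Cr^2+(aq) + Mn^2+(aq); thus Q = ([Cr^2+(aq)]^2·[Mn^2+(aq)]) / [Cr^3+(aq)]^2.
Solving for the unknown gives log [Cr^3+(aq)] = −2.002, so [Cr^3+(aq)] ≈ 0.010 M.

0.010 M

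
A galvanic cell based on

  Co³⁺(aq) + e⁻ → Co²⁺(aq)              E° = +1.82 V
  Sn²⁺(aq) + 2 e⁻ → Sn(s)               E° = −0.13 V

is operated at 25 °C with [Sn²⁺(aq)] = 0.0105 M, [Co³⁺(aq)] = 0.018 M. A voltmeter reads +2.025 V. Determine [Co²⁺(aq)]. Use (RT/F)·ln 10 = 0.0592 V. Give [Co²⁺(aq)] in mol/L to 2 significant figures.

With Co³⁺/Co²⁺ at the cathode and Sn²⁺/Sn at the anode, E°cell = +1.82 − (−0.13) = +1.95 V (n = 2).
From the Nernst equation, log Q = n(E° − E)/0.0592 = 2·(+1.95 − (+2.025))/0.0592 = −2.534.
Balancing electrons gives 2 Co³⁺(aq) + Sn(s) → 2 Co²⁺(aq) + Sn²⁺(aq); thus Q = ([Co²⁺(aq)]^2·[Sn²⁺(aq)]) / [Co³⁺(aq)]^2.
Isolating [Co²⁺(aq)] in Q = 10^{−2.534} yields log [Co²⁺(aq)] = −2.022, i.e. 0.0095 M.

0.0095 M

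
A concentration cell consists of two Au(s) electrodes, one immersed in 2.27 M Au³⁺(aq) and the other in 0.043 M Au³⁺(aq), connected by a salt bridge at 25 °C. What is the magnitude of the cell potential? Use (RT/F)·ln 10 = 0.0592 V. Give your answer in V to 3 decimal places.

For a concentration cell E°cell = 0, since both electrodes use the same couple.
The compartment with the higher Au³⁺(aq) concentration (2.27 M) acts as the cathode; ions are reduced there and produced at the dilute (0.043 M) anode.
With n = 3, Ecell = −(0.0592/3)·log([dilute]/[conc]) = −(0.0592/3)·log(0.043/2.27) = +0.034 V.

0.034 V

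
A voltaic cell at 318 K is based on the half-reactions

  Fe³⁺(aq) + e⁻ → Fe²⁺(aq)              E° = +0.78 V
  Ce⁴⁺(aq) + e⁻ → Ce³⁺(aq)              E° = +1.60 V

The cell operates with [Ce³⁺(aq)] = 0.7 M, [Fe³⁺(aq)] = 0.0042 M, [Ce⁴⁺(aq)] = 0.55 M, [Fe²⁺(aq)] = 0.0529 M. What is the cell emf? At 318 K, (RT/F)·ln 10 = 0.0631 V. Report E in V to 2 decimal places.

+0.88 V

Since E°(Ce⁴⁺/Ce³⁺) > E°(Fe³⁺/Fe²⁺), Ce⁴⁺/Ce³⁺ serves as the cathode.
E°cell = +1.60 − (+0.78) = +0.82 V, with n = 1 electron transferred.
Balancing gives Ce⁴⁺(aq) + Fe²⁺(aq) → Ce³⁺(aq) + Fe³⁺(aq); hence Q = ([Ce³⁺(aq)]·[Fe³⁺(aq)]) / ([Ce⁴⁺(aq)]·[Fe²⁺(aq)]) = 0.101 (log Q = −0.995).
E = E° − (0.0631/n)·log Q = +0.82 − (0.0631/1)(−0.995) = +0.88 V.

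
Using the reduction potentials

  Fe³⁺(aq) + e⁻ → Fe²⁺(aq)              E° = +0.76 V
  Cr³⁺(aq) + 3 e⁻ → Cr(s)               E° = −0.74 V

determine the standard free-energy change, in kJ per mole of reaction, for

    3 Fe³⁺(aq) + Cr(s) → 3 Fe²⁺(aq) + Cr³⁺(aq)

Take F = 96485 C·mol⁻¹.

In the reaction as written Fe³⁺(aq) is reduced, so the Fe³⁺/Fe²⁺ couple is the cathode and Cr³⁺/Cr is the anode.
E°cell = +0.76 − (−0.74) = +1.50 V; balancing electrons gives n = 3.
ΔG° = −nFE°cell = −(3)(96485)(+1.50) J/mol = −434 kJ/mol.

−434 kJ/mol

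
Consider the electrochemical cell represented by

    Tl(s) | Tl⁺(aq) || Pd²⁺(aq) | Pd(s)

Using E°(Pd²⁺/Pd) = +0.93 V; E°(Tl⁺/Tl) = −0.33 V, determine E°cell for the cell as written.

By convention the left-hand electrode in cell notation is the anode (oxidation) and the right-hand electrode is the cathode (reduction).
E°cell = E°(right) − E°(left) = +0.93 − (−0.33) = +1.26 V.

+1.26 V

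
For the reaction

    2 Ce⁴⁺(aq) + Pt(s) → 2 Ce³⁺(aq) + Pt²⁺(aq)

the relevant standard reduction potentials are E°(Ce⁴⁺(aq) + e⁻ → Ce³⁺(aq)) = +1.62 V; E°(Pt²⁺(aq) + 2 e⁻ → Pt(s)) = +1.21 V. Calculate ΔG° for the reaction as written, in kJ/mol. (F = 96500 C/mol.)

In the reaction as written Ce⁴⁺(aq) is reduced, so the Ce⁴⁺/Ce³⁺ couple is the cathode and Pt²⁺/Pt is the anode.
E°cell = +1.62 − (+1.21) = +0.41 V; balancing electrons gives n = 2.
ΔG° = −nFE°cell = −(2)(96500)(+0.41) J/mol = −79.1 kJ/mol.

−79.1 kJ/mol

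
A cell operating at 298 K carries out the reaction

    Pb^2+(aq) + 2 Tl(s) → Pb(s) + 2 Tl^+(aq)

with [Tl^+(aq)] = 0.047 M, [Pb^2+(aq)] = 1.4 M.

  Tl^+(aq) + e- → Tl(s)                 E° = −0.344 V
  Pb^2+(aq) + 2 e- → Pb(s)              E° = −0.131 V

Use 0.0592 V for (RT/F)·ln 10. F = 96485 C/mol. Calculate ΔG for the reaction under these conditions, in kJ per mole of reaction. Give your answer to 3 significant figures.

−57.1 kJ/mol

The standard cell potential is −0.131 − (−0.344) = +0.213 V, with n = 2 electrons in the balanced equation.
Here Q = [Tl^+(aq)]^2 / [Pb^2+(aq)] = 0.00158 (log Q = −2.802), giving E = +0.213 − (0.0592/2)·(−2.802) = +0.2959 V.
Then ΔG = −nFE = −2 × 96485 × +0.2959 J/mol = −57.1 kJ/mol.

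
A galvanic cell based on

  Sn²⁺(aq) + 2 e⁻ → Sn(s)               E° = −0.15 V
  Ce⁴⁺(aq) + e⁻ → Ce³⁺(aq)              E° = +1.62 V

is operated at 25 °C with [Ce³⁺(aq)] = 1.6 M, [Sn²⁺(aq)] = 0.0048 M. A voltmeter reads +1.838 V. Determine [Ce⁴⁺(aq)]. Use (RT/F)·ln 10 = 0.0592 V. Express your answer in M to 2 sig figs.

1.6 M

Ce⁴⁺/Ce³⁺ is the cathode (higher E°); E°cell = +1.62 − (−0.15) = +1.77 V with n = 2.
Since E = E° − (0.0592/n)·log Q, log Q = n(E° − E)/0.0592 = −2.297.
The balanced reaction is 2 Ce⁴⁺(aq) + Sn(s) → 2 Ce³⁺(aq) + Sn²⁺(aq), so Q = ([Ce³⁺(aq)]^2·[Sn²⁺(aq)]) / [Ce⁴⁺(aq)]^2.
Solving for the unknown gives log [Ce⁴⁺(aq)] = 0.193, so [Ce⁴⁺(aq)] ≈ 1.6 M.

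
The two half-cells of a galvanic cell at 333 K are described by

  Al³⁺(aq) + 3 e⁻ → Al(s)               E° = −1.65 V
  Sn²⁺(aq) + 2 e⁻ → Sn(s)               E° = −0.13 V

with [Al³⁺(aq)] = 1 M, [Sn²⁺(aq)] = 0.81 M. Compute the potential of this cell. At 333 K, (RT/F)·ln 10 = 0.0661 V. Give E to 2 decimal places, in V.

Since E°(Sn²⁺/Sn) > E°(Al³⁺/Al), Sn²⁺/Sn serves as the cathode.
E°cell = E°cat − E°an = −0.13 − (−1.65) = +1.52 V; n = 6.
For the overall reaction 3 Sn²⁺(aq) + 2 Al(s) → 3 Sn(s) + 2 Al³⁺(aq), Q = [Al³⁺(aq)]^2 / [Sn²⁺(aq)]^3 = 1.88, giving log Q = 0.275.
Applying E = E° − (RT ln10/nF)·log Q gives +1.52 − (0.0661/6)(0.275) = +1.52 V.

+1.52 V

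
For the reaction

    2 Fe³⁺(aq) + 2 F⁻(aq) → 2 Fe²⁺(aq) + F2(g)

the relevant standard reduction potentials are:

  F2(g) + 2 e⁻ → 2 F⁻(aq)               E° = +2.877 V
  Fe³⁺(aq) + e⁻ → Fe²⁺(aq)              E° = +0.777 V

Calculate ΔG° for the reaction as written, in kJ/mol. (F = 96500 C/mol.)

In the reaction as written Fe³⁺(aq) is reduced, so the Fe³⁺/Fe²⁺ couple is the cathode and F₂/F⁻ is the anode.
E°cell = +0.777 − (+2.877) = −2.100 V; balancing electrons gives n = 2.
ΔG° = −nFE°cell = −(2)(96500)(−2.100) J/mol = +405 kJ/mol.

+405 kJ/mol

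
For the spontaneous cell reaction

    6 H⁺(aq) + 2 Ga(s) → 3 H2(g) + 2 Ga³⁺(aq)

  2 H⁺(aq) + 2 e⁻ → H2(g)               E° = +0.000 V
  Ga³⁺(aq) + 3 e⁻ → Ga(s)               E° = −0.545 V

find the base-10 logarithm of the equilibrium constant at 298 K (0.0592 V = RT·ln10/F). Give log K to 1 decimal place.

log K = 55.2

The 2H⁺/H₂ couple is reduced (cathode); E°cell = +0.000 − (−0.545) = +0.545 V with n = 6.
At equilibrium E = 0, so log K = nE°cell / 0.0592 = (6)(+0.545) / 0.0592 = 55.2.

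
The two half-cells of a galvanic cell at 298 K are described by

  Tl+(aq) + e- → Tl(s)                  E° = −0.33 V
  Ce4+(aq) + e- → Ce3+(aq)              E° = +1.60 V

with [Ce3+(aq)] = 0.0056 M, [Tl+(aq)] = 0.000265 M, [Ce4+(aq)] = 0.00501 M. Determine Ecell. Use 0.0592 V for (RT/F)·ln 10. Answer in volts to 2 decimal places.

+2.14 V

Since E°(Ce⁴⁺/Ce³⁺) > E°(Tl⁺/Tl), Ce⁴⁺/Ce³⁺ serves as the cathode.
E°cell = E°cat − E°an = +1.60 − (−0.33) = +1.93 V; n = 1.
The balanced reaction is Ce4+(aq) + Tl(s) → Ce3+(aq) + Tl+(aq), so Q = ([Ce3+(aq)]·[Tl+(aq)]) / [Ce4+(aq)] = 0.000296 and log Q = −3.528.
By the Nernst equation, E = +1.93 − (0.0592/1)·(−3.528) = +2.14 V.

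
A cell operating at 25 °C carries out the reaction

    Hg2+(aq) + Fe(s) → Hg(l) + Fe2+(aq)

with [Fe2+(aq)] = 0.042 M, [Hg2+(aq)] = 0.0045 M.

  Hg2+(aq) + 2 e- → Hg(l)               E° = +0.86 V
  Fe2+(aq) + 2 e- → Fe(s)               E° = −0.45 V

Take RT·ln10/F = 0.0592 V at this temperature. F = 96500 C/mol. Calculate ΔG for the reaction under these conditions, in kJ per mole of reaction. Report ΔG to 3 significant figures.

With Hg²⁺/Hg reduced at the cathode, E°cell = +0.86 − (−0.45) = +1.31 V and n = 2.
The reaction quotient is [Fe2+(aq)] / [Hg2+(aq)] = 9.33; by Nernst, E = +1.31 − (0.0592/2)(0.970) = +1.2813 V.
ΔG = −nFE = −(2)(96500)(+1.2813) J/mol = −247 kJ/mol.

−247 kJ/mol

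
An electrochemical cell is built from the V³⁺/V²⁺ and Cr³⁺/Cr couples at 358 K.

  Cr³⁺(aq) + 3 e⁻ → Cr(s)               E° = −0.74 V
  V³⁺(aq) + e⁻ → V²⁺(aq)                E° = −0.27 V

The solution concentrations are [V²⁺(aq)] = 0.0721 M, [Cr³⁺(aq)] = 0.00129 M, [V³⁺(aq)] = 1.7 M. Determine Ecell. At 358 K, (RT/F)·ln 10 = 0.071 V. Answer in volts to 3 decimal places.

Since E°(V³⁺/V²⁺) > E°(Cr³⁺/Cr), V³⁺/V²⁺ serves as the cathode.
E°cell = E°cat − E°an = −0.27 − (−0.74) = +0.47 V; n = 3.
For the overall reaction 3 V³⁺(aq) + Cr(s) → 3 V²⁺(aq) + Cr³⁺(aq), Q = ([V²⁺(aq)]^3·[Cr³⁺(aq)]) / [V³⁺(aq)]^3 = 9.84×10^−8, giving log Q = −7.007.
Applying E = E° − (RT ln10/nF)·log Q gives +0.47 − (0.071/3)(−7.007) = +0.636 V.

+0.636 V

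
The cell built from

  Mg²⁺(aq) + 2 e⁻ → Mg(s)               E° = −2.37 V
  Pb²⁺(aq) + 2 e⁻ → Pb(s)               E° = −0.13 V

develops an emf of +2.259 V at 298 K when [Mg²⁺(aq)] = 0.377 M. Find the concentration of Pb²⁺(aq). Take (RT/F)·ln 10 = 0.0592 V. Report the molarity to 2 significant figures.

The Pb²⁺/Pb couple has the larger reduction potential, so it is the cathode: E°cell = −0.13 − (−2.37) = +2.24 V and n = 2.
From the Nernst equation, log Q = n(E° − E)/0.0592 = 2·(+2.24 − (+2.259))/0.0592 = −0.642.
The balanced reaction is Pb²⁺(aq) + Mg(s) → Pb(s) + Mg²⁺(aq), so Q = [Mg²⁺(aq)] / [Pb²⁺(aq)].
Solving for the unknown gives log [Pb²⁺(aq)] = 0.218, so [Pb²⁺(aq)] ≈ 1.7 M.

1.7 M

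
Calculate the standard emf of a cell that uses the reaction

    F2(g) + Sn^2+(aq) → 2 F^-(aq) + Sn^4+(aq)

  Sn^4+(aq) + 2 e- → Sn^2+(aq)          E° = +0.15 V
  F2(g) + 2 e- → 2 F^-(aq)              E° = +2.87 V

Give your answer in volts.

+2.72 V

In the reaction as written, F2(g) is reduced (cathode) and Sn^4+(aq) is produced by oxidation at the anode.
E°cell = E°(cathode) − E°(anode) = +2.87 − (+0.15) = +2.72 V.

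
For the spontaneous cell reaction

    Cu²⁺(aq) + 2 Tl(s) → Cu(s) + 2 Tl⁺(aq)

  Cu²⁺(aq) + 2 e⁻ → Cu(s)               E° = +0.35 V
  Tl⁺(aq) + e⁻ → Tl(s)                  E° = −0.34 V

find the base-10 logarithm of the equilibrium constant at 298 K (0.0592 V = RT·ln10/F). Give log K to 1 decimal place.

The Cu²⁺/Cu couple is reduced (cathode); E°cell = +0.35 − (−0.34) = +0.69 V with n = 2.
At equilibrium E = 0, so log K = nE°cell / 0.0592 = (2)(+0.69) / 0.0592 = 23.3.

log K = 23.3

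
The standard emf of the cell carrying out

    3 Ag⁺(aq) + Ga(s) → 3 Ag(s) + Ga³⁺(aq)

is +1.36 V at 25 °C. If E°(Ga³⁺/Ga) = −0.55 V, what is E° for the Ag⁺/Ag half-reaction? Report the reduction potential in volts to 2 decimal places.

+0.81 V

In the reaction as written the Ag⁺/Ag couple is reduced (cathode) and Ga³⁺/Ga is oxidized (anode), so E°cell = E°(Ag⁺/Ag) − E°(Ga³⁺/Ga).
E°(Ag⁺/Ag) = E°cell + E°(anode) = +1.36 + (−0.55) = +0.81 V.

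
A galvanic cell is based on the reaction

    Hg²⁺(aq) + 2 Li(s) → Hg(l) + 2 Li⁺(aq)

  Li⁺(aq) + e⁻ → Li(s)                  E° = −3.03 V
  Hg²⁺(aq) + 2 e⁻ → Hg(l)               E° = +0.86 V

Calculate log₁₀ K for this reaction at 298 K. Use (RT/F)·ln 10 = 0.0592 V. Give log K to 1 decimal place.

log K = 131.4

The Hg²⁺/Hg couple is reduced (cathode); E°cell = +0.86 − (−3.03) = +3.89 V with n = 2.
At equilibrium E = 0, so log K = nE°cell / 0.0592 = (2)(+3.89) / 0.0592 = 131.4.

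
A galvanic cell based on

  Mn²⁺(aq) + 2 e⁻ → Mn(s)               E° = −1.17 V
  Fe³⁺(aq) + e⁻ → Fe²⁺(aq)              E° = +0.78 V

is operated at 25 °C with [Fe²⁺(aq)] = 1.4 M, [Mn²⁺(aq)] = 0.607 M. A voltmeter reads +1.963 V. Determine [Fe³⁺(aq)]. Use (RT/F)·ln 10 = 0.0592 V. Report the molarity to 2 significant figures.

1.8 M

With Fe³⁺/Fe²⁺ at the cathode and Mn²⁺/Mn at the anode, E°cell = +0.78 − (−1.17) = +1.95 V (n = 2).
Rearranging E = E° − (0.0592/n)·log Q gives log Q = 2(+1.95 − (+1.963))/0.0592 = −0.439.
The balanced reaction is 2 Fe³⁺(aq) + Mn(s) → 2 Fe²⁺(aq) + Mn²⁺(aq), so Q = ([Fe²⁺(aq)]^2·[Mn²⁺(aq)]) / [Fe³⁺(aq)]^2.
Solving for the unknown gives log [Fe³⁺(aq)] = 0.257, so [Fe³⁺(aq)] ≈ 1.8 M.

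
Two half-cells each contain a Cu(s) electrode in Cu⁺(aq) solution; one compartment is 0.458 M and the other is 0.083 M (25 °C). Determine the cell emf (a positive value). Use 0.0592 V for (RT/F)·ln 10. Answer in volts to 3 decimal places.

For a concentration cell E°cell = 0, since both electrodes use the same couple.
The compartment with the higher Cu⁺(aq) concentration (0.458 M) acts as the cathode; ions are reduced there and produced at the dilute (0.083 M) anode.
With n = 1, Ecell = −(0.0592/1)·log([dilute]/[conc]) = −(0.0592/1)·log(0.083/0.458) = +0.044 V.

0.044 V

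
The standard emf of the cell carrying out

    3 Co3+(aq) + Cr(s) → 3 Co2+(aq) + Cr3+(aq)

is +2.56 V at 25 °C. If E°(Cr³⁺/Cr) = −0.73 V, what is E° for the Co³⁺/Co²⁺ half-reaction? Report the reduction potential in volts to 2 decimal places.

In the reaction as written the Co³⁺/Co²⁺ couple is reduced (cathode) and Cr³⁺/Cr is oxidized (anode), so E°cell = E°(Co³⁺/Co²⁺) − E°(Cr³⁺/Cr).
E°(Co³⁺/Co²⁺) = E°cell + E°(anode) = +2.56 + (−0.73) = +1.83 V.

+1.83 V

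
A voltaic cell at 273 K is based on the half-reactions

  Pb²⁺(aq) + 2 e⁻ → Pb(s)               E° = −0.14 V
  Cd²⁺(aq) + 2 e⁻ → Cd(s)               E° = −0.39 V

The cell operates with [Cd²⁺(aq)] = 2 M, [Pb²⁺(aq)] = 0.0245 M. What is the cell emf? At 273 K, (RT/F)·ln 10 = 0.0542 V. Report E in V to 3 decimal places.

The Pb²⁺/Pb couple has the more positive E°, so it is the cathode; Cd²⁺/Cd is the anode.
E°cell = E°cat − E°an = −0.14 − (−0.39) = +0.25 V; n = 2.
For the overall reaction Pb²⁺(aq) + Cd(s) → Pb(s) + Cd²⁺(aq), Q = [Cd²⁺(aq)] / [Pb²⁺(aq)] = 81.6, giving log Q = 1.912.
By the Nernst equation, E = +0.25 − (0.0542/2)·(1.912) = +0.198 V.

+0.198 V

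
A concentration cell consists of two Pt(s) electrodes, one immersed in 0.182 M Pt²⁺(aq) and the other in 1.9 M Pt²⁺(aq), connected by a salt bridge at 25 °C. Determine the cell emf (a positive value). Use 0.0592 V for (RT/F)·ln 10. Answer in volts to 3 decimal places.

For a concentration cell E°cell = 0, since both electrodes use the same couple.
The compartment with the higher Pt²⁺(aq) concentration (1.9 M) acts as the cathode; ions are reduced there and produced at the dilute (0.182 M) anode.
With n = 2, Ecell = −(0.0592/2)·log([dilute]/[conc]) = −(0.0592/2)·log(0.182/1.9) = +0.030 V.

0.030 V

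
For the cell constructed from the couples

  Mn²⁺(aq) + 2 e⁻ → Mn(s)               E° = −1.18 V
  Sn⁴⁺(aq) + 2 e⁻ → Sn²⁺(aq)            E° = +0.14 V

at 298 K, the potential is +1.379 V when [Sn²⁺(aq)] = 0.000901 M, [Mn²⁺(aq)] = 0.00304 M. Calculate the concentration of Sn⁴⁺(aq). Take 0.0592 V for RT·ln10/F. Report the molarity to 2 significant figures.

0.00027 M

The Sn⁴⁺/Sn²⁺ couple has the larger reduction potential, so it is the cathode: E°cell = +0.14 − (−1.18) = +1.32 V and n = 2.
From the Nernst equation, log Q = n(E° − E)/0.0592 = 2·(+1.32 − (+1.379))/0.0592 = −1.993.
For Sn⁴⁺(aq) + Mn(s) → Sn²⁺(aq) + Mn²⁺(aq), the reaction quotient is Q = ([Sn²⁺(aq)]·[Mn²⁺(aq)]) / [Sn⁴⁺(aq)].
Substituting the known concentrations and solving, log [Sn⁴⁺(aq)] = −3.569 and [Sn⁴⁺(aq)] = 0.00027 M.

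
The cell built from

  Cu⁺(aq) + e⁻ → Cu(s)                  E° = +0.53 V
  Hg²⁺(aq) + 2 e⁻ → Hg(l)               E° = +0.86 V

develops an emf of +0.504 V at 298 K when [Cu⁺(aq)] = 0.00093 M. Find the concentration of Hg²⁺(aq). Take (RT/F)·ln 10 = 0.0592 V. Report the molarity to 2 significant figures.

0.65 M

With Hg²⁺/Hg at the cathode and Cu⁺/Cu at the anode, E°cell = +0.86 − (+0.53) = +0.33 V (n = 2).
From the Nernst equation, log Q = n(E° − E)/0.0592 = 2·(+0.33 − (+0.504))/0.0592 = −5.878.
The balanced reaction is Hg²⁺(aq) + 2 Cu(s) → Hg(l) + 2 Cu⁺(aq), so Q = [Cu⁺(aq)]^2 / [Hg²⁺(aq)].
Substituting the known concentrations and solving, log [Hg²⁺(aq)] = −0.185 and [Hg²⁺(aq)] = 0.65 M.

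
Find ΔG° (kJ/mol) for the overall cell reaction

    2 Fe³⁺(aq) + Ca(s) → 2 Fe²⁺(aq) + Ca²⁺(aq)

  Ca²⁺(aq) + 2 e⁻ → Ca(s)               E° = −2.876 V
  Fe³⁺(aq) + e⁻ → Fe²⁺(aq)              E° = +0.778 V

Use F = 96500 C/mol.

In the reaction as written Fe³⁺(aq) is reduced, so the Fe³⁺/Fe²⁺ couple is the cathode and Ca²⁺/Ca is the anode.
E°cell = +0.778 − (−2.876) = +3.654 V; balancing electrons gives n = 2.
ΔG° = −nFE°cell = −(2)(96500)(+3.654) J/mol = −705 kJ/mol.

−705 kJ/mol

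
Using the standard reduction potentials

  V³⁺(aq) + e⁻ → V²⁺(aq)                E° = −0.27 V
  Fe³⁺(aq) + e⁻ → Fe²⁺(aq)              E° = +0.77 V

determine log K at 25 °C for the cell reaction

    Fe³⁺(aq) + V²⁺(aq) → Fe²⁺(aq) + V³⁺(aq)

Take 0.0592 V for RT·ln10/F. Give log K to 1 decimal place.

The Fe³⁺/Fe²⁺ couple is reduced (cathode); E°cell = +0.77 − (−0.27) = +1.04 V with n = 1.
At equilibrium E = 0, so log K = nE°cell / 0.0592 = (1)(+1.04) / 0.0592 = 17.6.

log K = 17.6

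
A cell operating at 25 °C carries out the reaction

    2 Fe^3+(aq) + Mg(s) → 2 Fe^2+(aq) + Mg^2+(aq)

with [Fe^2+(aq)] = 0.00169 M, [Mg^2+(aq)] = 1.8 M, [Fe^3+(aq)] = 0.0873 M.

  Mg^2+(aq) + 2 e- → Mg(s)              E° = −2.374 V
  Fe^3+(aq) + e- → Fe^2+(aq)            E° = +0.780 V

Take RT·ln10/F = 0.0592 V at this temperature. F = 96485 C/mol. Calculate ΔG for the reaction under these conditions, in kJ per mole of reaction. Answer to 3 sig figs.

With Fe³⁺/Fe²⁺ reduced at the cathode, E°cell = +0.780 − (−2.374) = +3.154 V and n = 2.
Q = ([Fe^2+(aq)]^2·[Mg^2+(aq)]) / [Fe^3+(aq)]^2 = 0.000675, so log Q = −3.171 and E = +3.154 − (0.0592/2)(−3.171) = +3.2479 V.
Finally ΔG = −nFE = −(2)(96485 C/mol)(+3.2479 V) = −627 kJ/mol.

−627 kJ/mol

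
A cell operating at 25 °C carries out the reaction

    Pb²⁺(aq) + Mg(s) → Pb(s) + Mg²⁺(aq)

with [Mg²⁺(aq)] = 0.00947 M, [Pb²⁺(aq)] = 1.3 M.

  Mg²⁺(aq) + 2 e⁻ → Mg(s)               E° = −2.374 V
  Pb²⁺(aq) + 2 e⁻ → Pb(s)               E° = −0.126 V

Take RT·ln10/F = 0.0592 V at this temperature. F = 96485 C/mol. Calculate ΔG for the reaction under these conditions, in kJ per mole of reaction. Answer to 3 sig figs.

−446 kJ/mol

With Pb²⁺/Pb reduced at the cathode, E°cell = −0.126 − (−2.374) = +2.248 V and n = 2.
Q = [Mg²⁺(aq)] / [Pb²⁺(aq)] = 0.00728, so log Q = −2.138 and E = +2.248 − (0.0592/2)(−2.138) = +2.3113 V.
Then ΔG = −nFE = −2 × 96485 × +2.3113 J/mol = −446 kJ/mol.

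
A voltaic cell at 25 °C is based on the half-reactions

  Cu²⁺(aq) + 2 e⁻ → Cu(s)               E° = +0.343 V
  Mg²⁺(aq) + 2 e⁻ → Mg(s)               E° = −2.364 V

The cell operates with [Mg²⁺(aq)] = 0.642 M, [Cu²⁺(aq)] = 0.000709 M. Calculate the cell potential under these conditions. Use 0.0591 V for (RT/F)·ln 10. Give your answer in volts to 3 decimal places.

+2.620 V

The Cu²⁺/Cu couple has the more positive E°, so it is the cathode; Mg²⁺/Mg is the anode.
E°cell = +0.343 − (−2.364) = +2.707 V, with n = 2 electrons transferred.
For the overall reaction Cu²⁺(aq) + Mg(s) → Cu(s) + Mg²⁺(aq), Q = [Mg²⁺(aq)] / [Cu²⁺(aq)] = 906, giving log Q = 2.957.
By the Nernst equation, E = +2.707 − (0.0591/2)·(2.957) = +2.620 V.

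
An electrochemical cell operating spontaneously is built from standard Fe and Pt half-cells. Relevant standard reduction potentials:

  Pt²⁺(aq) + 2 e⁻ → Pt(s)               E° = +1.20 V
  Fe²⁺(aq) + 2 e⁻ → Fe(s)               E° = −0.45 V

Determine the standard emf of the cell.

+1.65 V

The Pt²⁺/Pt couple has the higher E°, so Pt ion is reduced (cathode) and Fe is oxidized (anode).
E°cell = E°(cathode) − E°(anode) = +1.20 − (−0.45) = +1.65 V.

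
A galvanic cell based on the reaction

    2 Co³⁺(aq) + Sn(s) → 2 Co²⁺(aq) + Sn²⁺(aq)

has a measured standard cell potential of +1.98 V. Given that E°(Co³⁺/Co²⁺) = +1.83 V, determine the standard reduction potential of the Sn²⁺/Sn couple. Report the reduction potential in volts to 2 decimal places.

In the reaction as written the Co³⁺/Co²⁺ couple is reduced (cathode) and Sn²⁺/Sn is oxidized (anode), so E°cell = E°(Co³⁺/Co²⁺) − E°(Sn²⁺/Sn).
E°(Sn²⁺/Sn) = E°(cathode) − E°cell = +1.83 − (+1.98) = −0.15 V.

−0.15 V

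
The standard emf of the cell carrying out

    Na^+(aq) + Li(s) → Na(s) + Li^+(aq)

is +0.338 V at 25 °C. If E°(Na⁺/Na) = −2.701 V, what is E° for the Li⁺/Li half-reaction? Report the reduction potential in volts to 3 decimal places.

In the reaction as written the Na⁺/Na couple is reduced (cathode) and Li⁺/Li is oxidized (anode), so E°cell = E°(Na⁺/Na) − E°(Li⁺/Li).
E°(Li⁺/Li) = E°(cathode) − E°cell = −2.701 − (+0.338) = −3.039 V.

−3.039 V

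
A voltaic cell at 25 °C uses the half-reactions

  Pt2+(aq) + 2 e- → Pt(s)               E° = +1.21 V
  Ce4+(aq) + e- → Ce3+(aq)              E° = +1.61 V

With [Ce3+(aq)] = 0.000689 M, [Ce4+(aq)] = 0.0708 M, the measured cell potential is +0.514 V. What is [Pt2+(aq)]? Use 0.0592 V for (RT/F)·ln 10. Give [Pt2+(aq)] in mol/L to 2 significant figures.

1.5 M

With Ce⁴⁺/Ce³⁺ at the cathode and Pt²⁺/Pt at the anode, E°cell = +1.61 − (+1.21) = +0.40 V (n = 2).
Since E = E° − (0.0592/n)·log Q, log Q = n(E° − E)/0.0592 = −3.851.
For 2 Ce4+(aq) + Pt(s) → 2 Ce3+(aq) + Pt2+(aq), the reaction quotient is Q = ([Ce3+(aq)]^2·[Pt2+(aq)]) / [Ce4+(aq)]^2.
Solving for the unknown gives log [Pt2+(aq)] = 0.173, so [Pt2+(aq)] ≈ 1.5 M.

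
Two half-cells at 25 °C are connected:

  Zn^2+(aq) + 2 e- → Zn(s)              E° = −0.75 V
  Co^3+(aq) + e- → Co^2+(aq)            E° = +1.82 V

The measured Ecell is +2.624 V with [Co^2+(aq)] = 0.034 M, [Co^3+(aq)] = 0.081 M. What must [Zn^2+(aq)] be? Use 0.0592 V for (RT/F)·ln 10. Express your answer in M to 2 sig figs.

The Co³⁺/Co²⁺ couple has the larger reduction potential, so it is the cathode: E°cell = +1.82 − (−0.75) = +2.57 V and n = 2.
Rearranging E = E° − (0.0592/n)·log Q gives log Q = 2(+2.57 − (+2.624))/0.0592 = −1.824.
Balancing electrons gives 2 Co^3+(aq) + Zn(s) → 2 Co^2+(aq) + Zn^2+(aq); thus Q = ([Co^2+(aq)]^2·[Zn^2+(aq)]) / [Co^3+(aq)]^2.
Substituting the known concentrations and solving, log [Zn^2+(aq)] = −1.070 and [Zn^2+(aq)] = 0.085 M.

0.085 M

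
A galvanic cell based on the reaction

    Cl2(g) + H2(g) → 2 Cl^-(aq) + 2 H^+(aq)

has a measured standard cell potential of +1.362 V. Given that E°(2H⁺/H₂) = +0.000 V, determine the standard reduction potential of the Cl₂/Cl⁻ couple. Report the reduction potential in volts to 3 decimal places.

+1.362 V

In the reaction as written the Cl₂/Cl⁻ couple is reduced (cathode) and 2H⁺/H₂ is oxidized (anode), so E°cell = E°(Cl₂/Cl⁻) − E°(2H⁺/H₂).
E°(Cl₂/Cl⁻) = E°cell + E°(anode) = +1.362 + (+0.000) = +1.362 V.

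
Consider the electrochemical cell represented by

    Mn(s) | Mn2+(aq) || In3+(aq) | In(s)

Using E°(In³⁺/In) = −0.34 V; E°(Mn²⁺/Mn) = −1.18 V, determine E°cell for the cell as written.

+0.84 V

By convention the left-hand electrode in cell notation is the anode (oxidation) and the right-hand electrode is the cathode (reduction).
E°cell = E°(right) − E°(left) = −0.34 − (−1.18) = +0.84 V.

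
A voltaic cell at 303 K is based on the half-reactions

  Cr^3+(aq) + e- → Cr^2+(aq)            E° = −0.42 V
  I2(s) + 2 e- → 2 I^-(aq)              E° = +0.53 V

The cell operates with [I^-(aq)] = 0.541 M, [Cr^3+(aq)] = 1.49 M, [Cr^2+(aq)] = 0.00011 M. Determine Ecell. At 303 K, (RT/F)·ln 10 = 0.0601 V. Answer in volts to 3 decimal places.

I₂/I⁻ is reduced (cathode, E° = +0.53 V) and Cr³⁺/Cr²⁺ is oxidized (anode).
The standard potential is +0.53 − (−0.42) = +0.95 V and the balanced reaction transfers n = 2 electrons.
The balanced reaction is I2(s) + 2 Cr^2+(aq) → 2 I^-(aq) + 2 Cr^3+(aq), so Q = ([I^-(aq)]^2·[Cr^3+(aq)]^2) / [Cr^2+(aq)]^2 = 5.37×10^7 and log Q = 7.730.
By the Nernst equation, E = +0.95 − (0.0601/2)·(7.730) = +0.718 V.

+0.718 V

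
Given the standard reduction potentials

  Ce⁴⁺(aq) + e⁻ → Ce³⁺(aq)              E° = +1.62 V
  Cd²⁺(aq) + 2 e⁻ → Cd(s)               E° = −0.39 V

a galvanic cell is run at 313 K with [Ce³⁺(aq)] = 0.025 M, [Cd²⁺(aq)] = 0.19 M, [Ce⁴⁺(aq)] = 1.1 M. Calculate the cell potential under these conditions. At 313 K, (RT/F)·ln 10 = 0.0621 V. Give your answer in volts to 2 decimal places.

Since E°(Ce⁴⁺/Ce³⁺) > E°(Cd²⁺/Cd), Ce⁴⁺/Ce³⁺ serves as the cathode.
E°cell = +1.62 − (−0.39) = +2.01 V, with n = 2 electrons transferred.
For the overall reaction 2 Ce⁴⁺(aq) + Cd(s) → 2 Ce³⁺(aq) + Cd²⁺(aq), Q = ([Ce³⁺(aq)]^2·[Cd²⁺(aq)]) / [Ce⁴⁺(aq)]^2 = 9.81×10^−5, giving log Q = −4.008.
Applying E = E° − (RT ln10/nF)·log Q gives +2.01 − (0.0621/2)(−4.008) = +2.13 V.

+2.13 V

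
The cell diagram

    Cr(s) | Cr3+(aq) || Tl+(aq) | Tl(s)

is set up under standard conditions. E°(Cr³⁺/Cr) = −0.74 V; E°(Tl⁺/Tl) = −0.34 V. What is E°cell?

By convention the left-hand electrode in cell notation is the anode (oxidation) and the right-hand electrode is the cathode (reduction).
E°cell = E°(right) − E°(left) = −0.34 − (−0.74) = +0.40 V.

+0.40 V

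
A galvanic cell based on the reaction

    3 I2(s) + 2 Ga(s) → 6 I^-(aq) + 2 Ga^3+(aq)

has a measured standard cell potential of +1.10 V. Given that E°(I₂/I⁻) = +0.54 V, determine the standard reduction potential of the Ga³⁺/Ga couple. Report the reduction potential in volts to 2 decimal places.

In the reaction as written the I₂/I⁻ couple is reduced (cathode) and Ga³⁺/Ga is oxidized (anode), so E°cell = E°(I₂/I⁻) − E°(Ga³⁺/Ga).
E°(Ga³⁺/Ga) = E°(cathode) − E°cell = +0.54 − (+1.10) = −0.56 V.

−0.56 V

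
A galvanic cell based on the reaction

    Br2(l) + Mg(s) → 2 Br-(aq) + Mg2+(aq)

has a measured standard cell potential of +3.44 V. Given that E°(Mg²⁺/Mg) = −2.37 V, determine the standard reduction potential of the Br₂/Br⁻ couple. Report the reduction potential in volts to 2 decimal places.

+1.07 V

In the reaction as written the Br₂/Br⁻ couple is reduced (cathode) and Mg²⁺/Mg is oxidized (anode), so E°cell = E°(Br₂/Br⁻) − E°(Mg²⁺/Mg).
E°(Br₂/Br⁻) = E°cell + E°(anode) = +3.44 + (−2.37) = +1.07 V.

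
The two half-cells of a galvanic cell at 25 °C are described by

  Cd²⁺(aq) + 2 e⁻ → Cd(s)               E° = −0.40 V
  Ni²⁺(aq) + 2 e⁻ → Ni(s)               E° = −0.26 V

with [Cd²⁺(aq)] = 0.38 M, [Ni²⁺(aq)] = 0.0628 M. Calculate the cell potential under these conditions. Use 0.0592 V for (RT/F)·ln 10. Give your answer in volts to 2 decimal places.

Since E°(Ni²⁺/Ni) > E°(Cd²⁺/Cd), Ni²⁺/Ni serves as the cathode.
The standard potential is −0.26 − (−0.40) = +0.14 V and the balanced reaction transfers n = 2 electrons.
The balanced reaction is Ni²⁺(aq) + Cd(s) → Ni(s) + Cd²⁺(aq), so Q = [Cd²⁺(aq)] / [Ni²⁺(aq)] = 6.05 and log Q = 0.782.
E = E° − (0.0592/n)·log Q = +0.14 − (0.0592/2)(0.782) = +0.12 V.

+0.12 V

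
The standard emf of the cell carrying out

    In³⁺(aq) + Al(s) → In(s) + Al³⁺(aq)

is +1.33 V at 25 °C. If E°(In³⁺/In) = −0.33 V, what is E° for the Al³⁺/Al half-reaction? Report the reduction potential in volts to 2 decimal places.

−1.66 V

In the reaction as written the In³⁺/In couple is reduced (cathode) and Al³⁺/Al is oxidized (anode), so E°cell = E°(In³⁺/In) − E°(Al³⁺/Al).
E°(Al³⁺/Al) = E°(cathode) − E°cell = −0.33 − (+1.33) = −1.66 V.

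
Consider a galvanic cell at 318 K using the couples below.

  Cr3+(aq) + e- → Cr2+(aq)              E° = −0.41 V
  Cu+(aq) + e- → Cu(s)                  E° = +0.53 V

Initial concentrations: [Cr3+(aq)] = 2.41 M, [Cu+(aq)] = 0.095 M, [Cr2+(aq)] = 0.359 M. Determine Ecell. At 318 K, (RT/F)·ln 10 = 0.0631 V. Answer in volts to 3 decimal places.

Since E°(Cu⁺/Cu) > E°(Cr³⁺/Cr²⁺), Cu⁺/Cu serves as the cathode.
E°cell = +0.53 − (−0.41) = +0.94 V, with n = 1 electron transferred.
Balancing gives Cu+(aq) + Cr2+(aq) → Cu(s) + Cr3+(aq); hence Q = [Cr3+(aq)] / ([Cu+(aq)]·[Cr2+(aq)]) = 70.7 (log Q = 1.849).
By the Nernst equation, E = +0.94 − (0.0631/1)·(1.849) = +0.823 V.

+0.823 V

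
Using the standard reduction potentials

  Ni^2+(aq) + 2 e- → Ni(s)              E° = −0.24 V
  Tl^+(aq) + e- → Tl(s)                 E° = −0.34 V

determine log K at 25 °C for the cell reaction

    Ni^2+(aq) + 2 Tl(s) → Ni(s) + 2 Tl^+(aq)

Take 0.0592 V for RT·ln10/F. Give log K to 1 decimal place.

log K = 3.4

The Ni²⁺/Ni couple is reduced (cathode); E°cell = −0.24 − (−0.34) = +0.10 V with n = 2.
At equilibrium E = 0, so log K = nE°cell / 0.0592 = (2)(+0.10) / 0.0592 = 3.4.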